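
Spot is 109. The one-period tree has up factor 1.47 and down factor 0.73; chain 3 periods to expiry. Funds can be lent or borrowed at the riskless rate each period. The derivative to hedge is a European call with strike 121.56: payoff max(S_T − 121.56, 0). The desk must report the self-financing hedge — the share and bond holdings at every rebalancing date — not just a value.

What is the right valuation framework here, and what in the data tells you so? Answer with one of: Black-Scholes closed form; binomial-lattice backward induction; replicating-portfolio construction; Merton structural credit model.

Key observation: since the answer must list Δ and B at each node of the 1.47/0.73 lattice on 109, the replicating-portfolio method — solving the two-state system at every node — is the one that applies.

framework: replicating-portfolio construction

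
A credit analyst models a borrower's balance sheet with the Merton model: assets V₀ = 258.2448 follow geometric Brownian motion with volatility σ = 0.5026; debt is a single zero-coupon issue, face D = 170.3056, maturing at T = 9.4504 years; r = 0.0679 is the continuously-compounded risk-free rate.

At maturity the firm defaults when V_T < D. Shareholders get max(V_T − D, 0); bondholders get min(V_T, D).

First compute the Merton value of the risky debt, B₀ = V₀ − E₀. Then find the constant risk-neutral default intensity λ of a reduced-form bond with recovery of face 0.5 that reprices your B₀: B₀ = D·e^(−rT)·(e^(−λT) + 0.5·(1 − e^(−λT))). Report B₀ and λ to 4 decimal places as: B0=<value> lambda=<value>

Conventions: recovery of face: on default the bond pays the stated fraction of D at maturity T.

Equity is a call on the firm's assets struck at D = 170.3056:
d₁ = [ln(V₀/D) + (r + σ²/2)T] / (σ√T)
   = [ln(258.2448/170.3056) + (0.0679 + 0.5·0.5026²)·9.4504] / (0.5026·√9.4504)
   = [0.416314 + 1.835300] / 1.545068 = 1.457291
d₂ = d₁ − σ√T = 1.457291 − 1.545068 = -0.087777
N(d₁) = 0.927482,  N(d₂) = 0.465027,  e^(−rT) = 0.526406
E₀ = V₀·N(d₁) − D·e^(−rT)·N(d₂)
   = 258.2448·0.927482 − 170.3056·0.526406·0.465027 = 197.827762
B₀ = V₀ − E₀ = 258.2448 − 197.827762 = 60.417038
e^(−λT) = (B₀·e^(rT)/D − 0.5)/(1 − 0.5) = (60.4170·1.899674/170.3056 − 0.5)/0.5 = 0.34784281
λ = −ln(0.34784281)/9.4504 = 0.111742

B0=60.4170 lambda=0.1117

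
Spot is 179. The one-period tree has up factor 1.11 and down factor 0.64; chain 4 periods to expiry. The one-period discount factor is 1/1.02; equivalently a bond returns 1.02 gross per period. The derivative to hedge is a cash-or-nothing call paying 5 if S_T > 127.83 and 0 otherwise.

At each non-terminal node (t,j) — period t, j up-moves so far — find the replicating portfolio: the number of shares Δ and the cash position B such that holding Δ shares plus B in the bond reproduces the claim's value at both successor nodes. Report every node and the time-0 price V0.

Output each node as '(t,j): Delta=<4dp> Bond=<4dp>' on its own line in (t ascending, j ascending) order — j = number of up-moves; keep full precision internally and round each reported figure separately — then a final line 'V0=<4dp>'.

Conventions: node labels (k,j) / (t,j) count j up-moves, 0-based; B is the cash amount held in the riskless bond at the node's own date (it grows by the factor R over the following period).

Since d<R<u, set p* = (R−d)/(u−d) = 0.8085; price each node as the discounted p*-expectation of its children.
Expiry values: V(4,0)=0.0000, V(4,1)=0.0000, V(4,2)=0.0000, V(4,3)=5.0000, V(4,4)=5.0000
  t=3,j=0: stock 46.9238 → up 52.0854 (V=0.0000), down 30.0312 (V=0.0000). Price 0.0000; hedge Δ=0.0000, bond B=0.0000.
  t=3,j=1: stock 81.3834 → up 90.3356 (V=0.0000), down 52.0854 (V=0.0000). Price 0.0000; hedge Δ=0.0000, bond B=0.0000.
  t=3,j=2: stock 141.1494 → up 156.6758 (V=5.0000), down 90.3356 (V=0.0000). Price 3.9633; hedge Δ=0.0754, bond B=-6.6750.
  t=3,j=3: stock 244.8059 → up 271.7346 (V=5.0000), down 156.6758 (V=5.0000). Price 4.9020; hedge Δ=0.0000, bond B=4.9020.
  t=2,j=0: stock 73.3184 → up 81.3834 (V=0.0000), down 46.9238 (V=0.0000). Price 0.0000; hedge Δ=0.0000, bond B=0.0000.
  t=2,j=1: stock 127.1616 → up 141.1494 (V=3.9633), down 81.3834 (V=0.0000). Price 3.1415; hedge Δ=0.0663, bond B=-5.2910.
  t=2,j=2: stock 220.5459 → up 244.8059 (V=4.9020), down 141.1494 (V=3.9633). Price 4.6296; hedge Δ=0.0091, bond B=2.6324.
  t=1,j=0: stock 114.5600 → up 127.1616 (V=3.1415), down 73.3184 (V=0.0000). Price 2.4902; hedge Δ=0.0583, bond B=-4.1939.
  t=1,j=1: stock 198.6900 → up 220.5459 (V=4.6296), down 127.1616 (V=3.1415). Price 4.2595; hedge Δ=0.0159, bond B=1.0933.
  t=0,j=0: stock 179.0000 → up 198.6900 (V=4.2595), down 114.5600 (V=2.4902). Price 3.8438; hedge Δ=0.0210, bond B=0.0793.
As a check, the time-0 holding Δ(0,0)·S0 + B(0,0) comes to 3.8438 — exactly V0.

(0,0): Delta=0.0210 Bond=0.0793
(1,0): Delta=0.0583 Bond=-4.1939
(1,1): Delta=0.0159 Bond=1.0933
(2,0): Delta=0.0000 Bond=0.0000
(2,1): Delta=0.0663 Bond=-5.2910
(2,2): Delta=0.0091 Bond=2.6324
(3,0): Delta=0.0000 Bond=0.0000
(3,1): Delta=0.0000 Bond=0.0000
(3,2): Delta=0.0754 Bond=-6.6750
(3,3): Delta=0.0000 Bond=4.9020
V0=3.8438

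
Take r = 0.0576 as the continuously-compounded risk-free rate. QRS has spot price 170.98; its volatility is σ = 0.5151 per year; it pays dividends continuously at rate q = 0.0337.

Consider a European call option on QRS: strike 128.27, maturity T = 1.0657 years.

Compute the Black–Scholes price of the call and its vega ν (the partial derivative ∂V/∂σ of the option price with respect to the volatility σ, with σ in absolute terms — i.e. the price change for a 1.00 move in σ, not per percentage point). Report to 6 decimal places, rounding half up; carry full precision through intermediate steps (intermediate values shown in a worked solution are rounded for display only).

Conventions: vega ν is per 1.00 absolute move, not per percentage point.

σ√T = 0.5151·√1.0657 = 0.531752
d₁ = (ln(S/K) + (r−q+σ²/2)T) / (σ√T) = (ln(170.98/128.27) + (0.0576−0.0337+0.5151²/2)·1.0657) / 0.531752 = (0.287409 + 0.166850) / 0.531752 = 0.854270
d₂ = d₁ − σ√T = 0.854270 − 0.531752 = 0.322518
e^{−rT} = 0.940462
e^{−qT} = 0.964723
N(d₁) = 0.803522,  N(d₂) = 0.626470
Call price V = S·e^{−qT}·N(d₁) − K·e^{−rT}·N(d₂) = 132.539670 − 75.572938 = 56.966732
φ(d₁) = (1/√(2π))·e^{−d₁²/2} = 0.276975
ν = S·e^{−qT}·φ(d₁)·√T = 47.163565

price = 56.966732
ν = 47.163565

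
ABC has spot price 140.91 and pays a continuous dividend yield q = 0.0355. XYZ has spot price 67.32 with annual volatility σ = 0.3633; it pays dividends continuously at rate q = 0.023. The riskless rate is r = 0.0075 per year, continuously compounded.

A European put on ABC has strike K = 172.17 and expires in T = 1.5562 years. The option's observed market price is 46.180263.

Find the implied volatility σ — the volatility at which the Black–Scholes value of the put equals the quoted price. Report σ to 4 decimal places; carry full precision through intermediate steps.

At σ = 0.3116 the Black–Scholes value reproduces the quote:
σ√T = 0.3116·√1.5562 = 0.388714
d₁ = (ln(S/K) + (r−q+σ²/2)T) / (σ√T) = (ln(140.91/172.17) + (0.0075−0.0355+0.3116²/2)·1.5562) / 0.388714 = (-0.200361 + 0.031976) / 0.388714 = -0.433186
d₂ = d₁ − σ√T = -0.433186 − 0.388714 = -0.821900
e^{−rT} = 0.988396
e^{−qT} = 0.946253
N(−d₁) = 0.667560,  N(−d₂) = 0.794433
V = K·e^{−rT}·N(−d₂) − S·e^{−qT}·N(−d₁) = 135.190406 − 89.010143 = 46.180263 (the quoted price), and the Black–Scholes price is strictly increasing in σ, so σ is unique

sigma = 0.3116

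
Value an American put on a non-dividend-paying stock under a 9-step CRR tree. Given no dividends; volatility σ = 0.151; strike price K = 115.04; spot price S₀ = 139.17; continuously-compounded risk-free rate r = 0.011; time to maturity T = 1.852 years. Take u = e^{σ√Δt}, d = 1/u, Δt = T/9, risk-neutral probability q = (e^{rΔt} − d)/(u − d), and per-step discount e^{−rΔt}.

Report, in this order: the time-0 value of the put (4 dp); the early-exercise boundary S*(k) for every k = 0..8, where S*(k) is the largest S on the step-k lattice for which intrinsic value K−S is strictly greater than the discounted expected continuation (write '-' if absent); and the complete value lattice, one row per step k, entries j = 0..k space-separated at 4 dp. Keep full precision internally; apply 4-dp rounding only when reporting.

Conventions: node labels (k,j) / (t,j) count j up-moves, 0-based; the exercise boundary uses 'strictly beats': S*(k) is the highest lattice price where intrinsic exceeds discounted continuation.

params: Δt=0.20578 u=1.07090 d=0.93380 q=0.49941 e^(-rΔt)=0.99774
t_9 payoffs: 39.9102 28.8795 16.2291 1.7214 0.0000 0.0000 0.0000 0.0000 0.0000 0.0000
t_8: node(8,0) S=80.4563 payoff=34.5837 vs cont=34.3236 → 34.5837 [stop]  node(8,1) S=92.2691 payoff=22.7709 vs cont=22.5107 → 22.7709 [stop]  node(8,2) S=105.8164 payoff=9.2236 vs cont=8.9635 → 9.2236 [stop]  node(8,3) S=121.3526 payoff=0.0000 vs cont=0.8598 → 0.8598 [wait]  node(8,4) S=139.1700 payoff=0.0000 vs cont=0.0000 → 0.0000 [wait]  node(8,5) S=159.6033 payoff=0.0000 vs cont=0.0000 → 0.0000 [wait]  node(8,6) S=183.0368 payoff=0.0000 vs cont=0.0000 → 0.0000 [wait]  node(8,7) S=209.9108 payoff=0.0000 vs cont=0.0000 → 0.0000 [wait]  node(8,8) S=240.7305 payoff=0.0000 vs cont=0.0000 → 0.0000 [wait]  ⇒ S*(8)=105.8164
t_7: node(7,0) S=86.1605 payoff=28.8795 vs cont=28.6194 → 28.8795 [stop]  node(7,1) S=98.8109 payoff=16.2291 vs cont=15.9690 → 16.2291 [stop]  node(7,2) S=113.3186 payoff=1.7214 vs cont=5.0352 → 5.0352 [wait]  node(7,3) S=129.9563 payoff=0.0000 vs cont=0.4294 → 0.4294 [wait]  node(7,4) S=149.0369 payoff=0.0000 vs cont=0.0000 → 0.0000 [wait]  node(7,5) S=170.9189 payoff=0.0000 vs cont=0.0000 → 0.0000 [wait]  node(7,6) S=196.0138 payoff=0.0000 vs cont=0.0000 → 0.0000 [wait]  node(7,7) S=224.7931 payoff=0.0000 vs cont=0.0000 → 0.0000 [wait]  ⇒ S*(7)=98.8109
t_6: node(6,0) S=92.2691 payoff=22.7709 vs cont=22.5107 → 22.7709 [stop]  node(6,1) S=105.8164 payoff=9.2236 vs cont=10.6147 → 10.6147 [wait]  node(6,2) S=121.3526 payoff=0.0000 vs cont=2.7289 → 2.7289 [wait]  node(6,3) S=139.1700 payoff=0.0000 vs cont=0.2145 → 0.2145 [wait]  node(6,4) S=159.6033 payoff=0.0000 vs cont=0.0000 → 0.0000 [wait]  node(6,5) S=183.0368 payoff=0.0000 vs cont=0.0000 → 0.0000 [wait]  node(6,6) S=209.9108 payoff=0.0000 vs cont=0.0000 → 0.0000 [wait]  ⇒ S*(6)=92.2691
t_5: node(5,0) S=98.8109 payoff=16.2291 vs cont=16.6622 → 16.6622 [wait]  node(5,1) S=113.3186 payoff=1.7214 vs cont=6.6613 → 6.6613 [wait]  node(5,2) S=129.9563 payoff=0.0000 vs cont=1.4698 → 1.4698 [wait]  node(5,3) S=149.0369 payoff=0.0000 vs cont=0.1071 → 0.1071 [wait]  node(5,4) S=170.9189 payoff=0.0000 vs cont=0.0000 → 0.0000 [wait]  node(5,5) S=196.0138 payoff=0.0000 vs cont=0.0000 → 0.0000 [wait]  ⇒ S*(5)=-
t_4: node(4,0) S=105.8164 payoff=9.2236 vs cont=11.6413 → 11.6413 [wait]  node(4,1) S=121.3526 payoff=0.0000 vs cont=4.0594 → 4.0594 [wait]  node(4,2) S=139.1700 payoff=0.0000 vs cont=0.7875 → 0.7875 [wait]  node(4,3) S=159.6033 payoff=0.0000 vs cont=0.0535 → 0.0535 [wait]  node(4,4) S=183.0368 payoff=0.0000 vs cont=0.0000 → 0.0000 [wait]  ⇒ S*(4)=-
t_3: node(3,0) S=113.3186 payoff=1.7214 vs cont=7.8371 → 7.8371 [wait]  node(3,1) S=129.9563 payoff=0.0000 vs cont=2.4199 → 2.4199 [wait]  node(3,2) S=149.0369 payoff=0.0000 vs cont=0.4200 → 0.4200 [wait]  node(3,3) S=170.9189 payoff=0.0000 vs cont=0.0267 → 0.0267 [wait]  ⇒ S*(3)=-
t_2: node(2,0) S=121.3526 payoff=0.0000 vs cont=5.1201 → 5.1201 [wait]  node(2,1) S=139.1700 payoff=0.0000 vs cont=1.4179 → 1.4179 [wait]  node(2,2) S=159.6033 payoff=0.0000 vs cont=0.2231 → 0.2231 [wait]  ⇒ S*(2)=-
t_1: node(1,0) S=129.9563 payoff=0.0000 vs cont=3.2638 → 3.2638 [wait]  node(1,1) S=149.0369 payoff=0.0000 vs cont=0.8193 → 0.8193 [wait]  ⇒ S*(1)=-
t_0: node(0,0) S=139.1700 payoff=0.0000 vs cont=2.0384 → 2.0384 [wait]  ⇒ S*(0)=-

price = 2.0384
boundary = - - - - - - 92.2691 98.8109 105.8164
tree:
2.0384
3.2638 0.8193
5.1201 1.4179 0.2231
7.8371 2.4199 0.4200 0.0267
11.6413 4.0594 0.7875 0.0535 0.0000
16.6622 6.6613 1.4698 0.1071 0.0000 0.0000
22.7709 10.6147 2.7289 0.2145 0.0000 0.0000 0.0000
28.8795 16.2291 5.0352 0.4294 0.0000 0.0000 0.0000 0.0000
34.5837 22.7709 9.2236 0.8598 0.0000 0.0000 0.0000 0.0000 0.0000
39.9102 28.8795 16.2291 1.7214 0.0000 0.0000 0.0000 0.0000 0.0000 0.0000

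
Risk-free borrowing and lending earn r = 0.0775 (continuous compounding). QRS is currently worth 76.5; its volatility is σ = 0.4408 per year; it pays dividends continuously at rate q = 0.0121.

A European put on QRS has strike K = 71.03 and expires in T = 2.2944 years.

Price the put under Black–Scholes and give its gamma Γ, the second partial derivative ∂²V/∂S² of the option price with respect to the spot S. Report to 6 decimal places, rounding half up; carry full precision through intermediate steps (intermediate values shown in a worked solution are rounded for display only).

σ√T = 0.4408·√2.2944 = 0.667692
d₁ = (ln(S/K) + (r−q+σ²/2)T) / (σ√T) = (ln(76.5/71.03) + (0.0775−0.0121+0.4408²/2)·2.2944) / 0.667692 = (0.074188 + 0.372960) / 0.667692 = 0.669693
d₂ = d₁ − σ√T = 0.669693 − 0.667692 = 0.002001
e^{−rT} = 0.837096
e^{−qT} = 0.972620
N(−d₁) = 0.251527,  N(−d₂) = 0.499202
Put price V = K·e^{−rT}·N(−d₂) − S·e^{−qT}·N(−d₁) = 29.682020 − 18.714955 = 10.967065
φ(d₁) = (1/√(2π))·e^{−d₁²/2} = 0.318803
Γ = e^{−qT}·φ(d₁) / (S·σ·√T) = 0.006071

price = 10.967065
Γ = 0.006071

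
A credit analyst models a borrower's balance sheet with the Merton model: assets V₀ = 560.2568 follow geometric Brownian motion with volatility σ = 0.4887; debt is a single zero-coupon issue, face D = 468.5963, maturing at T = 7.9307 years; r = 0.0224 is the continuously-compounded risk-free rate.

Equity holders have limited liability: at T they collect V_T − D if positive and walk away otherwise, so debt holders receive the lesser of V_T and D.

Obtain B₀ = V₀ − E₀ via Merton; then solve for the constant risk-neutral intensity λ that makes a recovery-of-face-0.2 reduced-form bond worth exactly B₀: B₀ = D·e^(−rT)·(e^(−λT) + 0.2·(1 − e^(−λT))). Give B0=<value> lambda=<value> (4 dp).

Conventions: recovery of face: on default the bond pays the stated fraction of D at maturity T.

Equity is a call on the firm's assets struck at D = 468.5963:
d₁ = [ln(V₀/D) + (r + σ²/2)T] / (σ√T)
   = [ln(560.2568/468.5963) + (0.0224 + 0.5·0.4887²)·7.9307] / (0.4887·√7.9307)
   = [0.178654 + 1.124683] / 1.376252 = 0.947019
d₂ = d₁ − σ√T = 0.947019 − 1.376252 = -0.429234
N(d₁) = 0.828185,  N(d₂) = 0.333877,  e^(−rT) = 0.837237
E₀ = V₀·N(d₁) − D·e^(−rT)·N(d₂)
   = 560.2568·0.828185 − 468.5963·0.837237·0.333877 = 333.007922
B₀ = V₀ − E₀ = 560.2568 − 333.007922 = 227.248878
e^(−λT) = (B₀·e^(rT)/D − 0.2)/(1 − 0.2) = (227.2489·1.194404/468.5963 − 0.2)/0.8 = 0.47404299
λ = −ln(0.47404299)/7.9307 = 0.094122

B0=227.2489 lambda=0.0941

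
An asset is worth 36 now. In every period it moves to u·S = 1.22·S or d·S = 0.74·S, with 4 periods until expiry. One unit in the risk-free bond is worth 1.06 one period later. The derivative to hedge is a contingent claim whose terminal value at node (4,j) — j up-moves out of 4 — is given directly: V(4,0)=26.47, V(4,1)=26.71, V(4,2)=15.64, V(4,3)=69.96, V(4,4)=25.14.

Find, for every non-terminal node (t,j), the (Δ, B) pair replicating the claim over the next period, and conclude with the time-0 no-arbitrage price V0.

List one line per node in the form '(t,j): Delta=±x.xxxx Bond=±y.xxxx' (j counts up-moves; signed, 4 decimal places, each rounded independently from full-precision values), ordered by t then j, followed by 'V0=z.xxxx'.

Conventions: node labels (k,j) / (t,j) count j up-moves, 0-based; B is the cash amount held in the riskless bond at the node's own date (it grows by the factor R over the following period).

(0,0): Delta=0.4087 Bond=17.1320
(1,0): Delta=1.3397 Bond=-6.6431
(1,1): Delta=0.1263 Bond=30.5615
(2,0): Delta=-0.7278 Bond=33.7168
(2,1): Delta=1.9668 Bond=-27.4209
(2,2): Delta=-0.4318 Bond=62.3032
(3,0): Delta=0.0343 Bond=24.6226
(3,1): Delta=-0.9589 Bond=41.2983
(3,2): Delta=2.8541 Bond=-64.2484
(3,3): Delta=-1.4284 Bond=131.1863
V0=31.8448

The replicating-portfolio and risk-neutral prices coincide; use p* = (1.06−0.74)/(1.22−0.74) = 0.6667 for the latter.
Payoffs at expiry: V(4,0)=26.4700, V(4,1)=26.7100, V(4,2)=15.6400, V(4,3)=69.9600, V(4,4)=25.1400
  t=3,j=0: stock 14.5881 → up 17.7974 (V=26.7100), down 10.7952 (V=26.4700). Price 25.1226; hedge Δ=0.0343, bond B=24.6226.
  t=3,j=1: stock 24.0506 → up 29.3417 (V=15.6400), down 17.7974 (V=26.7100). Price 18.2358; hedge Δ=-0.9589, bond B=41.2983.
  t=3,j=2: stock 39.6510 → up 48.3742 (V=69.9600), down 29.3417 (V=15.6400). Price 48.9182; hedge Δ=2.8541, bond B=-64.2484.
  t=3,j=3: stock 65.3705 → up 79.7520 (V=25.1400), down 48.3742 (V=69.9600). Price 37.8113; hedge Δ=-1.4284, bond B=131.1863.
  t=2,j=0: stock 19.7136 → up 24.0506 (V=18.2358), down 14.5881 (V=25.1226). Price 19.3693; hedge Δ=-0.7278, bond B=33.7168.
  t=2,j=1: stock 32.5008 → up 39.6510 (V=48.9182), down 24.0506 (V=18.2358). Price 36.5007; hedge Δ=1.9668, bond B=-27.4209.
  t=2,j=2: stock 53.5824 → up 65.3705 (V=37.8113), down 39.6510 (V=48.9182). Price 39.1638; hedge Δ=-0.4318, bond B=62.3032.
  t=1,j=0: stock 26.6400 → up 32.5008 (V=36.5007), down 19.7136 (V=19.3693). Price 29.0474; hedge Δ=1.3397, bond B=-6.6431.
  t=1,j=1: stock 43.9200 → up 53.5824 (V=39.1638), down 32.5008 (V=36.5007). Price 36.1095; hedge Δ=0.1263, bond B=30.5615.
  t=0,j=0: stock 36.0000 → up 43.9200 (V=36.1095), down 26.6400 (V=29.0474). Price 31.8448; hedge Δ=0.4087, bond B=17.1320.
Sanity check at the root: Δ(0,0)·S0 + B(0,0) reproduces V0 = 31.8448.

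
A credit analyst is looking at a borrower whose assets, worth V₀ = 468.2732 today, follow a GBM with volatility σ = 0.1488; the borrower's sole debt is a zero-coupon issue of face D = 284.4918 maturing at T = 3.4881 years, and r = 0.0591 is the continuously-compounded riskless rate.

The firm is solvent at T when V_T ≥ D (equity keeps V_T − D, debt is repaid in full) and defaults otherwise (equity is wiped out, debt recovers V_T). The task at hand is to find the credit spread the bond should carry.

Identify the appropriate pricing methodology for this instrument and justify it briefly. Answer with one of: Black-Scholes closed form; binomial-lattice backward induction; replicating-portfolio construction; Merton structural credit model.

Key observation: a levered firm with one bullet debt due at 3.4881 years is the canonical structural-credit setup: equity is a call on the firm's assets struck at the face value.

framework: Merton structural credit model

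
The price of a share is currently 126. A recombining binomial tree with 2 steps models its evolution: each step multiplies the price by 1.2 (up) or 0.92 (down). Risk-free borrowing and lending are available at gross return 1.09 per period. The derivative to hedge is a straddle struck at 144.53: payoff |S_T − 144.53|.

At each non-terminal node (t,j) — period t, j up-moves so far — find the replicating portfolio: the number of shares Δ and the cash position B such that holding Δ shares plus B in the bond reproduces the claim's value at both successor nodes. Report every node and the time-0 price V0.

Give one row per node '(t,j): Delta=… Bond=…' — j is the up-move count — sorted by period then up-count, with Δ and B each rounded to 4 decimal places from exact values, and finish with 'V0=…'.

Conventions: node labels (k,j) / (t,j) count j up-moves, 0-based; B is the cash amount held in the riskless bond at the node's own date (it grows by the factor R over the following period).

(0,0): Delta=0.1655 Bond=-2.3006
(1,0): Delta=-1.0000 Bond=132.5963
(1,1): Delta=0.7437 Bond=-89.9279
V0=18.5516

Risk-neutral probability p* = (R−d)/(u−d) = (1.09−0.92)/(1.2−0.92) = 0.6071.
At maturity the claim pays: V(2,0)=37.8836, V(2,1)=5.4260, V(2,2)=36.9100
  t=1,j=0: stock 115.9200 → up 139.1040 (V=5.4260), down 106.6464 (V=37.8836). Price 16.6763; hedge Δ=-1.0000, bond B=132.5963.
  t=1,j=1: stock 151.2000 → up 181.4400 (V=36.9100), down 139.1040 (V=5.4260). Price 22.5149; hedge Δ=0.7437, bond B=-89.9279.
  t=0,j=0: stock 126.0000 → up 151.2000 (V=22.5149), down 115.9200 (V=16.6763). Price 18.5516; hedge Δ=0.1655, bond B=-2.3006.
Verification: the root portfolio costs Δ(0,0)·S0 + B(0,0) = 18.5516, matching V0.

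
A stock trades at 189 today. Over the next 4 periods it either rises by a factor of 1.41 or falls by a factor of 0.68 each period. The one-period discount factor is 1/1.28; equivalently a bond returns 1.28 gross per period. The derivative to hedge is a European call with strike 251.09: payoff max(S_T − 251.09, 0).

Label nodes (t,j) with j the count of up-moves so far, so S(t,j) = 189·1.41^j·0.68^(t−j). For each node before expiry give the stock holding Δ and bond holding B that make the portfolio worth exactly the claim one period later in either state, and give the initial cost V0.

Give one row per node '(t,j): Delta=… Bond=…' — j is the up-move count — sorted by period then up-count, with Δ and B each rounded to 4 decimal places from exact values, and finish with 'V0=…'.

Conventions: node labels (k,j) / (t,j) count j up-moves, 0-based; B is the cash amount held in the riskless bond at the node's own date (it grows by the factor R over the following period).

Arbitrage-free pricing uses the up-move probability p* = (R−d)/(u−d) = 0.8219, discounting each step at R = 1.28.
Expiry values: V(4,0)=0.0000, V(4,1)=0.0000, V(4,2)=0.0000, V(4,3)=109.1800, V(4,4)=495.9404
  t=3,j=0: stock 59.4276 → up 83.7930 (V=0.0000), down 40.4108 (V=0.0000). Price 0.0000; hedge Δ=0.0000, bond B=0.0000.
  t=3,j=1: stock 123.2250 → up 173.7472 (V=0.0000), down 83.7930 (V=0.0000). Price 0.0000; hedge Δ=0.0000, bond B=0.0000.
  t=3,j=2: stock 255.5106 → up 360.2700 (V=109.1800), down 173.7472 (V=0.0000). Price 70.1070; hedge Δ=0.5853, bond B=-79.4546.
  t=3,j=3: stock 529.8088 → up 747.0304 (V=495.9404), down 360.2700 (V=109.1800). Price 333.6447; hedge Δ=1.0000, bond B=-196.1641.
  t=2,j=0: stock 87.3936 → up 123.2250 (V=0.0000), down 59.4276 (V=0.0000). Price 0.0000; hedge Δ=0.0000, bond B=0.0000.
  t=2,j=1: stock 181.2132 → up 255.5106 (V=70.1070), down 123.2250 (V=0.0000). Price 45.0173; hedge Δ=0.5300, bond B=-51.0196.
  t=2,j=2: stock 375.7509 → up 529.8088 (V=333.6447), down 255.5106 (V=70.1070). Price 223.9948; hedge Δ=0.9608, bond B=-137.0158.
  t=1,j=0: stock 128.5200 → up 181.2132 (V=45.0173), down 87.3936 (V=0.0000). Price 28.9067; hedge Δ=0.4798, bond B=-32.7609.
  t=1,j=1: stock 266.4900 → up 375.7509 (V=223.9948), down 181.2132 (V=45.0173). Price 150.0954; hedge Δ=0.9200, bond B=-95.0792.
  t=0,j=0: stock 189.0000 → up 266.4900 (V=150.0954), down 128.5200 (V=28.9067). Price 100.4014; hedge Δ=0.8784, bond B=-65.6105.
Verification: the root portfolio costs Δ(0,0)·S0 + B(0,0) = 100.4014, matching V0.

(0,0): Delta=0.8784 Bond=-65.6105
(1,0): Delta=0.4798 Bond=-32.7609
(1,1): Delta=0.9200 Bond=-95.0792
(2,0): Delta=0.0000 Bond=0.0000
(2,1): Delta=0.5300 Bond=-51.0196
(2,2): Delta=0.9608 Bond=-137.0158
(3,0): Delta=0.0000 Bond=0.0000
(3,1): Delta=0.0000 Bond=0.0000
(3,2): Delta=0.5853 Bond=-79.4546
(3,3): Delta=1.0000 Bond=-196.1641
V0=100.4014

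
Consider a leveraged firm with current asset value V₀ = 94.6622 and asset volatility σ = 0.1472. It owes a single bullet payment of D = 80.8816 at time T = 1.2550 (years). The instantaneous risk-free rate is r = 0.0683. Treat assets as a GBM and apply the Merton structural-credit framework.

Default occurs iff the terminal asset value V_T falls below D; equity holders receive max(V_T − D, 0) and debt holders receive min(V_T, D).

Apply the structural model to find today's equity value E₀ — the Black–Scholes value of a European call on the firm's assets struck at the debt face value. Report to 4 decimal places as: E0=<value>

Equity is a call on the firm's assets struck at D = 80.8816:
d₁ = [ln(V₀/D) + (r + σ²/2)T] / (σ√T)
   = [ln(94.6622/80.8816) + (0.0683 + 0.5·0.1472²)·1.2550] / (0.1472·√1.2550)
   = [0.157328 + 0.099313] / 0.164903 = 1.556314
d₂ = d₁ − σ√T = 1.556314 − 0.164903 = 1.391410
N(d₁) = 0.940183,  N(d₂) = 0.917949,  e^(−rT) = 0.917854
E₀ = V₀·N(d₁) − D·e^(−rT)·N(d₂)
   = 94.6622·0.940183 − 80.8816·0.917854·0.917949 = 20.853510

E0=20.8535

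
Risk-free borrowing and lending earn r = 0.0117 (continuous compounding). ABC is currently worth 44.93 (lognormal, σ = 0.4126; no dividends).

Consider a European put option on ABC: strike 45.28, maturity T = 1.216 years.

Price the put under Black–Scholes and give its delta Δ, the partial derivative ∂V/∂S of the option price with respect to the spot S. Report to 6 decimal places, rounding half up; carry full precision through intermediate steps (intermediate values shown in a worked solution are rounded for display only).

price = 7.915462
Δ = -0.404504

σ√T = 0.4126·√1.216 = 0.454984
d₁ = (ln(S/K) + (r+σ²/2)T) / (σ√T) = (ln(44.93/45.28) + (0.0117+0.4126²/2)·1.216) / 0.454984 = (-0.007760 + 0.117732) / 0.454984 = 0.241707
d₂ = d₁ − σ√T = 0.241707 − 0.454984 = -0.213277
e^{−rT} = 0.985874
N(−d₁) = 0.404504,  N(−d₂) = 0.584445
Put price V = K·e^{−rT}·N(−d₂) − S·N(−d₁) = 26.089814 − 18.174352 = 7.915462
Δ = −N(−d₁) = -0.404504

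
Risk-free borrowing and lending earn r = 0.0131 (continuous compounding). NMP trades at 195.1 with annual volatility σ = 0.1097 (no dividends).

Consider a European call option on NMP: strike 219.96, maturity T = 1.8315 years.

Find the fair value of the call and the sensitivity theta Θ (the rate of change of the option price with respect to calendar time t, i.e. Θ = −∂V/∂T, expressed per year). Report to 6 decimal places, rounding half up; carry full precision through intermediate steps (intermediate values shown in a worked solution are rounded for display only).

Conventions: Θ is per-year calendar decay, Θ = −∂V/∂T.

price = 4.743770
Θ = -3.341329

σ√T = 0.1097·√1.8315 = 0.148460
d₁ = (ln(S/K) + (r+σ²/2)T) / (σ√T) = (ln(195.1/219.96) + (0.0131+0.1097²/2)·1.8315) / 0.148460 = (-0.119933 + 0.035013) / 0.148460 = -0.572009
d₂ = d₁ − σ√T = -0.572009 − 0.148460 = -0.720469
e^{−rT} = 0.976293
N(d₁) = 0.283658,  N(d₂) = 0.235618
Call price V = S·N(d₁) − K·e^{−rT}·N(d₂) = 55.341657 − 50.597886 = 4.743770
φ(d₁) = (1/√(2π))·e^{−d₁²/2} = 0.338735
Θ = −S·φ(d₁)·σ/(2√T) − r·K·e^{−rT}·N(d₂) = −2.678497 − 0.662832 = -3.341329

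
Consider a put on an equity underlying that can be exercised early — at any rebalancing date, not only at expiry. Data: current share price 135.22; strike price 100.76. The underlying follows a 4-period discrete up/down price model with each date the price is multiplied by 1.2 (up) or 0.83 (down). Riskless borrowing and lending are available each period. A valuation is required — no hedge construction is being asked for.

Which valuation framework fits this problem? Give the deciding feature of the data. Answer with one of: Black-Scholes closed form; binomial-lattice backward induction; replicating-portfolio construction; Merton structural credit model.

framework: binomial-lattice backward induction

Key observation: the exercise right at every one of the 4 steps is what matters: each node needs max(100.76 − S, continuation), which only the stepwise tree valuation starting from spot 135.22 delivers.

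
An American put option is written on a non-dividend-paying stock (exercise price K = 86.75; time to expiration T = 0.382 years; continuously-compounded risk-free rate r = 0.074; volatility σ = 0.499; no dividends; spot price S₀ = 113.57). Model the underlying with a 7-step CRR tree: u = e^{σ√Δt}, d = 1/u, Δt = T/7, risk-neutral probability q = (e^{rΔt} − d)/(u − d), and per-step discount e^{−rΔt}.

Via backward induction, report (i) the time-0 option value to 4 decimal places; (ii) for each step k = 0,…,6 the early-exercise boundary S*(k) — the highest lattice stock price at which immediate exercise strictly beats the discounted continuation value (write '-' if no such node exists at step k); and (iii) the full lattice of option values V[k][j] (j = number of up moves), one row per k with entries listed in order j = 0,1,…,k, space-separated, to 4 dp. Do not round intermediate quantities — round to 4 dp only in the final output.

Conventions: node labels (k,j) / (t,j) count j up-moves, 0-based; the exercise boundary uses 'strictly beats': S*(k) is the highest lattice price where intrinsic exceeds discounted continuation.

params: Δt=0.05457 u=1.12364 d=0.88997 q=0.48821 e^(-rΔt)=0.99597
t_7 payoffs: 36.5289 23.3430 6.6951 0.0000 0.0000 0.0000 0.0000 0.0000
t_6: node(6,0) S=56.4302 payoff=30.3198 vs cont=29.9701 → 30.3198 [stop]  node(6,1) S=71.2463 payoff=15.5037 vs cont=15.1541 → 15.5037 [stop]  node(6,2) S=89.9525 payoff=0.0000 vs cont=3.4127 → 3.4127 [wait]  node(6,3) S=113.5700 payoff=0.0000 vs cont=0.0000 → 0.0000 [wait]  node(6,4) S=143.3885 payoff=0.0000 vs cont=0.0000 → 0.0000 [wait]  node(6,5) S=181.0359 payoff=0.0000 vs cont=0.0000 → 0.0000 [wait]  node(6,6) S=228.5680 payoff=0.0000 vs cont=0.0000 → 0.0000 [wait]  ⇒ S*(6)=71.2463
t_5: node(5,0) S=63.4070 payoff=23.3430 vs cont=22.9934 → 23.3430 [stop]  node(5,1) S=80.0549 payoff=6.6951 vs cont=9.5621 → 9.5621 [wait]  node(5,2) S=101.0737 payoff=0.0000 vs cont=1.7396 → 1.7396 [wait]  node(5,3) S=127.6112 payoff=0.0000 vs cont=0.0000 → 0.0000 [wait]  node(5,4) S=161.1163 payoff=0.0000 vs cont=0.0000 → 0.0000 [wait]  node(5,5) S=203.4183 payoff=0.0000 vs cont=0.0000 → 0.0000 [wait]  ⇒ S*(5)=63.4070
t_4: node(4,0) S=71.2463 payoff=15.5037 vs cont=16.5481 → 16.5481 [wait]  node(4,1) S=89.9525 payoff=0.0000 vs cont=5.7199 → 5.7199 [wait]  node(4,2) S=113.5700 payoff=0.0000 vs cont=0.8867 → 0.8867 [wait]  node(4,3) S=143.3885 payoff=0.0000 vs cont=0.0000 → 0.0000 [wait]  node(4,4) S=181.0359 payoff=0.0000 vs cont=0.0000 → 0.0000 [wait]  ⇒ S*(4)=-
t_3: node(3,0) S=80.0549 payoff=6.6951 vs cont=11.2163 → 11.2163 [wait]  node(3,1) S=101.0737 payoff=0.0000 vs cont=3.3468 → 3.3468 [wait]  node(3,2) S=127.6112 payoff=0.0000 vs cont=0.4520 → 0.4520 [wait]  node(3,3) S=161.1163 payoff=0.0000 vs cont=0.0000 → 0.0000 [wait]  ⇒ S*(3)=-
t_2: node(2,0) S=89.9525 payoff=0.0000 vs cont=7.3446 → 7.3446 [wait]  node(2,1) S=113.5700 payoff=0.0000 vs cont=1.9257 → 1.9257 [wait]  node(2,2) S=143.3885 payoff=0.0000 vs cont=0.2304 → 0.2304 [wait]  ⇒ S*(2)=-
t_1: node(1,0) S=101.0737 payoff=0.0000 vs cont=4.6801 → 4.6801 [wait]  node(1,1) S=127.6112 payoff=0.0000 vs cont=1.0936 → 1.0936 [wait]  ⇒ S*(1)=-
t_0: node(0,0) S=113.5700 payoff=0.0000 vs cont=2.9174 → 2.9174 [wait]  ⇒ S*(0)=-

price = 2.9174
boundary = - - - - - 63.4070 71.2463
tree:
2.9174
4.6801 1.0936
7.3446 1.9257 0.2304
11.2163 3.3468 0.4520 0.0000
16.5481 5.7199 0.8867 0.0000 0.0000
23.3430 9.5621 1.7396 0.0000 0.0000 0.0000
30.3198 15.5037 3.4127 0.0000 0.0000 0.0000 0.0000
36.5289 23.3430 6.6951 0.0000 0.0000 0.0000 0.0000 0.0000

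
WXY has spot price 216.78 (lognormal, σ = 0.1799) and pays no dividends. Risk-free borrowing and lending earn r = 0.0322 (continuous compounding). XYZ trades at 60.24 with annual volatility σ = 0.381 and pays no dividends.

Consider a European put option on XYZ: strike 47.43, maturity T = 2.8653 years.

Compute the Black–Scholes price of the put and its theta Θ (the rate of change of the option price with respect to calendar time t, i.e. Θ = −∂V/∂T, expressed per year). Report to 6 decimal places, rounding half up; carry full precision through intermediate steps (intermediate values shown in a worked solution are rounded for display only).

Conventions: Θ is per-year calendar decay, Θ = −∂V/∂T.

σ√T = 0.381·√2.8653 = 0.644926
d₁ = (ln(S/K) + (r+σ²/2)T) / (σ√T) = (ln(60.24/47.43) + (0.0322+0.381²/2)·2.8653) / 0.644926 = (0.239082 + 0.300228) / 0.644926 = 0.836234
d₂ = d₁ − σ√T = 0.836234 − 0.644926 = 0.191308
e^{−rT} = 0.911866
N(−d₁) = 0.201512,  N(−d₂) = 0.424142
Put price V = K·e^{−rT}·N(−d₂) − S·N(−d₁) = 18.344061 − 12.139061 = 6.204999
φ(d₁) = (1/√(2π))·e^{−d₁²/2} = 0.281230
Θ = −S·φ(d₁)·σ/(2√T) + r·K·e^{−rT}·N(−d₂) = −1.906587 + 0.590679 = -1.315908

price = 6.204999
Θ = -1.315908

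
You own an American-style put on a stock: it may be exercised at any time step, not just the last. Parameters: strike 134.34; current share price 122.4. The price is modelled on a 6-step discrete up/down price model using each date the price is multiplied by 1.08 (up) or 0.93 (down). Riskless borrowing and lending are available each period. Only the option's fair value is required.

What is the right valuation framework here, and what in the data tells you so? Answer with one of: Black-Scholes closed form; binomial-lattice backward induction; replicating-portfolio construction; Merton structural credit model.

framework: binomial-lattice backward induction

Key observation: early exercise of the strike-134.34 put must be checked at each of the 6 dates (spot 122.4), which forces a node-by-node comparison of intrinsic and continuation value backward from expiry.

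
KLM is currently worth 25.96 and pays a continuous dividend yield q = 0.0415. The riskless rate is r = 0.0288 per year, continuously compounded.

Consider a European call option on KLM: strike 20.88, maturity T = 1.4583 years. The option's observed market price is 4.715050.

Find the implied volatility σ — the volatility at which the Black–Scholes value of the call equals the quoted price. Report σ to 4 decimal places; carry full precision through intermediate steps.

At σ = 0.1545 the Black–Scholes value reproduces the quote:
σ√T = 0.1545·√1.4583 = 0.186574
d₁ = (ln(S/K) + (r−q+σ²/2)T) / (σ√T) = (ln(25.96/20.88) + (0.0288−0.0415+0.1545²/2)·1.4583) / 0.186574 = (0.217765 − 0.001115) / 0.186574 = 1.161198
d₂ = d₁ − σ√T = 1.161198 − 0.186574 = 0.974623
e^{−rT} = 0.958871
e^{−qT} = 0.941275
N(d₁) = 0.877219,  N(d₂) = 0.835126
V = S·e^{−qT}·N(d₁) − K·e^{−rT}·N(d₂) = 21.435301 − 16.720251 = 4.715050 (the quoted price), and the Black–Scholes price is strictly increasing in σ, so σ is unique

sigma = 0.1545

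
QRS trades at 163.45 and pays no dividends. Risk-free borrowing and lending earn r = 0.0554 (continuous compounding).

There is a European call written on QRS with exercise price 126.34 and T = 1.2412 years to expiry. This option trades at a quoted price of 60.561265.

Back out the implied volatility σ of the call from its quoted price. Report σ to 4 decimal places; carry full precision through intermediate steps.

sigma = 0.5392

At σ = 0.5392 the Black–Scholes value reproduces the quote:
σ√T = 0.5392·√1.2412 = 0.600718
d₁ = (ln(S/K) + (r+σ²/2)T) / (σ√T) = (ln(163.45/126.34) + (0.0554+0.5392²/2)·1.2412) / 0.600718 = (0.257530 + 0.249194) / 0.600718 = 0.843530
d₂ = d₁ − σ√T = 0.843530 − 0.600718 = 0.242812
e^{−rT} = 0.933548
N(d₁) = 0.800534,  N(d₂) = 0.595925
V = S·N(d₁) − K·e^{−rT}·N(d₂) = 130.847297 − 70.286031 = 60.561265 (the quoted price), and the Black–Scholes price is strictly increasing in σ, so σ is unique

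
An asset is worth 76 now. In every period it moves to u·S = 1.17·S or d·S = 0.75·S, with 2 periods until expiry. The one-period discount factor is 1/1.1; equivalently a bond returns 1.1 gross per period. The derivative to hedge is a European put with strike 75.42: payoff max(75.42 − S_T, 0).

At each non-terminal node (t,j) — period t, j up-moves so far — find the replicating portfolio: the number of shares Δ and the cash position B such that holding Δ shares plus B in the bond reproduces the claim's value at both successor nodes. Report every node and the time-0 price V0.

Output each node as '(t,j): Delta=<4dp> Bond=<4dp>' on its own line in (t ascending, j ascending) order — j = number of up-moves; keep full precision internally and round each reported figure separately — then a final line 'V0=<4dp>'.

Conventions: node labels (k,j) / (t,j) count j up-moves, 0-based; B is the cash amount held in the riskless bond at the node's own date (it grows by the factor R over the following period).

(0,0): Delta=-0.3208 Bond=27.1372
(1,0): Delta=-1.0000 Bond=68.5636
(1,1): Delta=-0.2338 Bond=22.1084
V0=2.7541

Since d<R<u, set p* = (R−d)/(u−d) = 0.8333; price each node as the discounted p*-expectation of its children.
Expiry values: V(2,0)=32.6700, V(2,1)=8.7300, V(2,2)=0.0000
Node (1,0) S=57.0000: V=(p*·8.7300+(1−p*)·32.6700)/1.1=11.5636; Δ=(8.7300−32.6700)/(66.6900−42.7500)=-1.0000; B=V−Δ·S=68.5636
Node (1,1) S=88.9200: V=(p*·0.0000+(1−p*)·8.7300)/1.1=1.3227; Δ=(0.0000−8.7300)/(104.0364−66.6900)=-0.2338; B=V−Δ·S=22.1084
Node (0,0) S=76.0000: V=(p*·1.3227+(1−p*)·11.5636)/1.1=2.7541; Δ=(1.3227−11.5636)/(88.9200−57.0000)=-0.3208; B=V−Δ·S=27.1372
Check: Δ(0,0)·S0 + B(0,0) = 2.7541 = V0.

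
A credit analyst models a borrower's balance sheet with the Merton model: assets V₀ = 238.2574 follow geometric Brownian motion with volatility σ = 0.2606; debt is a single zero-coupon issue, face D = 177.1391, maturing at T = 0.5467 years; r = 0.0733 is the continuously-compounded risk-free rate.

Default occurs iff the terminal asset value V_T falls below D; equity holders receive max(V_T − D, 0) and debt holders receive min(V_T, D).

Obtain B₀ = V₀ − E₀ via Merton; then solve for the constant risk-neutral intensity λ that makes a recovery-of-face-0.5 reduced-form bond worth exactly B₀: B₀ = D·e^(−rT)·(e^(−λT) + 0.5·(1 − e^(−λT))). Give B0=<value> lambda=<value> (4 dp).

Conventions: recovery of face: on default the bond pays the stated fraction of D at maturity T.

B0=169.5499 lambda=0.0136

Work the structural quantities from V₀ = 238.2574 against face 177.1391:
d₁ = [ln(V₀/D) + (r + σ²/2)T] / (σ√T)
   = [ln(238.2574/177.1391) + (0.0733 + 0.5·0.2606²)·0.5467] / (0.2606·√0.5467)
   = [0.296416 + 0.058637] / 0.192685 = 1.842657
d₂ = d₁ − σ√T = 1.842657 − 0.192685 = 1.649972
N(d₁) = 0.967310,  N(d₂) = 0.950526,  e^(−rT) = 0.960719
E₀ = V₀·N(d₁) − D·e^(−rT)·N(d₂)
   = 238.2574·0.967310 − 177.1391·0.960719·0.950526 = 68.707534
B₀ = V₀ − E₀ = 238.2574 − 68.707534 = 169.549866
e^(−λT) = (B₀·e^(rT)/D − 0.5)/(1 − 0.5) = (169.5499·1.040887/177.1391 − 0.5)/0.5 = 0.99258396
λ = −ln(0.99258396)/0.5467 = 0.013616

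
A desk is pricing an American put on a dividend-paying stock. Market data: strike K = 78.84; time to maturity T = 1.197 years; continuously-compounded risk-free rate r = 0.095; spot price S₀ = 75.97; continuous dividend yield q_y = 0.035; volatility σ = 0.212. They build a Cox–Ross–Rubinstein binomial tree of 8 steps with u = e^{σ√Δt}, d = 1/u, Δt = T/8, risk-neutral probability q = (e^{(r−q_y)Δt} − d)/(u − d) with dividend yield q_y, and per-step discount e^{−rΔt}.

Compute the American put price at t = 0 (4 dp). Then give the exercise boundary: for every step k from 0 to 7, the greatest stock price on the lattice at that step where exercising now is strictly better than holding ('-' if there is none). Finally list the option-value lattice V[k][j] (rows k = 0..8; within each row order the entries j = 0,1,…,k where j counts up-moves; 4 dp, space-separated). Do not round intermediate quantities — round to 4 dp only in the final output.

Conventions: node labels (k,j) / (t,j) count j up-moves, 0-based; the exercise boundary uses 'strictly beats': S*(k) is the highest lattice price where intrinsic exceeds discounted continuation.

Δt=0.14963  u=1.08546  d=0.92127  q=0.53443  discount=0.98589
step 8 (expiry): payoffs max(K−S,0) = 39.4189 32.3930 24.1150 14.3617 2.8700 0.0000 0.0000 0.0000 0.0000
step 7: (k=7,j=0): S=42.7901, K−S=36.0499, hold=35.1607 ⇒ V=36.0499 exercise | (k=7,j=1): S=50.4164, K−S=28.4236, hold=27.5742 ⇒ V=28.4236 exercise | (k=7,j=2): S=59.4018, K−S=19.4382, hold=18.6357 ⇒ V=19.4382 exercise | (k=7,j=3): S=69.9887, K−S=8.8513, hold=8.1041 ⇒ V=8.8513 exercise | (k=7,j=4): S=82.4625, K−S=0.0000, hold=1.3173 ⇒ V=1.3173 continue | (k=7,j=5): S=97.1593, K−S=0.0000, hold=0.0000 ⇒ V=0.0000 continue | (k=7,j=6): S=114.4756, K−S=0.0000, hold=0.0000 ⇒ V=0.0000 continue | (k=7,j=7): S=134.8780, K−S=0.0000, hold=0.0000 ⇒ V=0.0000 continue  boundary S*=69.9887
step 6: (k=6,j=0): S=46.4470, K−S=32.3930, hold=31.5229 ⇒ V=32.3930 exercise | (k=6,j=1): S=54.7250, K−S=24.1150, hold=23.2881 ⇒ V=24.1150 exercise | (k=6,j=2): S=64.4783, K−S=14.3617, hold=13.5857 ⇒ V=14.3617 exercise | (k=6,j=3): S=75.9700, K−S=2.8700, hold=4.7568 ⇒ V=4.7568 continue | (k=6,j=4): S=89.5098, K−S=0.0000, hold=0.6046 ⇒ V=0.6046 continue | (k=6,j=5): S=105.4626, K−S=0.0000, hold=0.0000 ⇒ V=0.0000 continue | (k=6,j=6): S=124.2587, K−S=0.0000, hold=0.0000 ⇒ V=0.0000 continue  boundary S*=64.4783
step 5: (k=5,j=0): S=50.4164, K−S=28.4236, hold=27.5742 ⇒ V=28.4236 exercise | (k=5,j=1): S=59.4018, K−S=19.4382, hold=18.6357 ⇒ V=19.4382 exercise | (k=5,j=2): S=69.9887, K−S=8.8513, hold=9.0982 ⇒ V=9.0982 continue | (k=5,j=3): S=82.4625, K−S=0.0000, hold=2.5019 ⇒ V=2.5019 continue | (k=5,j=4): S=97.1593, K−S=0.0000, hold=0.2775 ⇒ V=0.2775 continue | (k=5,j=5): S=114.4756, K−S=0.0000, hold=0.0000 ⇒ V=0.0000 continue  boundary S*=59.4018
step 4: (k=4,j=0): S=54.7250, K−S=24.1150, hold=23.2881 ⇒ V=24.1150 exercise | (k=4,j=1): S=64.4783, K−S=14.3617, hold=13.7158 ⇒ V=14.3617 exercise | (k=4,j=2): S=75.9700, K−S=2.8700, hold=5.4943 ⇒ V=5.4943 continue | (k=4,j=3): S=89.5098, K−S=0.0000, hold=1.2946 ⇒ V=1.2946 continue | (k=4,j=4): S=105.4626, K−S=0.0000, hold=0.1274 ⇒ V=0.1274 continue  boundary S*=64.4783
step 3: (k=3,j=0): S=59.4018, K−S=19.4382, hold=18.6357 ⇒ V=19.4382 exercise | (k=3,j=1): S=69.9887, K−S=8.8513, hold=9.4868 ⇒ V=9.4868 continue | (k=3,j=2): S=82.4625, K−S=0.0000, hold=3.2040 ⇒ V=3.2040 continue | (k=3,j=3): S=97.1593, K−S=0.0000, hold=0.6613 ⇒ V=0.6613 continue  boundary S*=59.4018
step 2: (k=2,j=0): S=64.4783, K−S=14.3617, hold=13.9206 ⇒ V=14.3617 exercise | (k=2,j=1): S=75.9700, K−S=2.8700, hold=6.0426 ⇒ V=6.0426 continue | (k=2,j=2): S=89.5098, K−S=0.0000, hold=1.8191 ⇒ V=1.8191 continue  boundary S*=64.4783
step 1: (k=1,j=0): S=69.9887, K−S=8.8513, hold=9.7757 ⇒ V=9.7757 continue | (k=1,j=1): S=82.4625, K−S=0.0000, hold=3.7320 ⇒ V=3.7320 continue  boundary S*=-
step 0: (k=0,j=0): S=75.9700, K−S=2.8700, hold=6.4533 ⇒ V=6.4533 continue  boundary S*=-

price = 6.4533
boundary = - - 64.4783 59.4018 64.4783 59.4018 64.4783 69.9887
tree:
6.4533
9.7757 3.7320
14.3617 6.0426 1.8191
19.4382 9.4868 3.2040 0.6613
24.1150 14.3617 5.4943 1.2946 0.1274
28.4236 19.4382 9.0982 2.5019 0.2775 0.0000
32.3930 24.1150 14.3617 4.7568 0.6046 0.0000 0.0000
36.0499 28.4236 19.4382 8.8513 1.3173 0.0000 0.0000 0.0000
39.4189 32.3930 24.1150 14.3617 2.8700 0.0000 0.0000 0.0000 0.0000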